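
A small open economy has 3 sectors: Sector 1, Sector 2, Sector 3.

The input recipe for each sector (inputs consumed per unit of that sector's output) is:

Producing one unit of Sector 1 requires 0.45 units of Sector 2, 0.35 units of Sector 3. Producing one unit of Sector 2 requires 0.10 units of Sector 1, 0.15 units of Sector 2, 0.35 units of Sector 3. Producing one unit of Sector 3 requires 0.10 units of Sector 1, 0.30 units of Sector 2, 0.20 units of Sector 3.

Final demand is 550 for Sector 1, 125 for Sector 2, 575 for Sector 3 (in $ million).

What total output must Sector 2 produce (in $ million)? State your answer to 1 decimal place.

x_2 = 1138.2

I − A =
  [   1.00    -0.10    -0.10]
  [  -0.45     0.85    -0.30]
  [  -0.35    -0.35     0.80]
Cofactors of I−A, C_ij = (−1)^(i+j)·(minor ij) (rows/columns in the sector order above):
  C_11 = (0.85)(0.80) − (-0.30)(-0.35) = 0.5750
  C_12 = −[(-0.45)(0.80) − (-0.30)(-0.35)] = 0.4650
  C_13 = (-0.45)(-0.35) − (0.85)(-0.35) = 0.4550
  C_21 = −[(-0.10)(0.80) − (-0.10)(-0.35)] = 0.1150
  C_22 = (1.00)(0.80) − (-0.10)(-0.35) = 0.7650
  C_23 = −[(1.00)(-0.35) − (-0.10)(-0.35)] = 0.3850
  C_31 = (-0.10)(-0.30) − (-0.10)(0.85) = 0.1150
  C_32 = −[(1.00)(-0.30) − (-0.10)(-0.45)] = 0.3450
  C_33 = (1.00)(0.85) − (-0.10)(-0.45) = 0.8050
det(I−A) = Σ_j (I−A)_1j·C_1j = (1.00)(0.5750) + (-0.10)(0.4650) + (-0.10)(0.4550) = 0.4830
adj(I−A) = Cᵀ =
  [ 0.5750   0.1150   0.1150]
  [ 0.4650   0.7650   0.3450]
  [ 0.4550   0.3850   0.8050]
(I − A)⁻¹ = adj(I−A) / det(I−A) ≈
  [   1.1905     0.2381     0.2381]
  [   0.9627     1.5839     0.7143]
  [   0.9420     0.7971     1.6667]
x = (I − A)⁻¹ d = adj(I−A)·d / det(I−A), with det(I−A) = 0.4830:
  x_1 = (0.5750·550 + 0.1150·125 + 0.1150·575) / 0.4830 = 396.75 / 0.4830 ≈ 821.4
  x_2 = (0.4650·550 + 0.7650·125 + 0.3450·575) / 0.4830 = 549.75 / 0.4830 ≈ 1138.2
  x_3 = (0.4550·550 + 0.3850·125 + 0.8050·575) / 0.4830 = 761.25 / 0.4830 ≈ 1576.1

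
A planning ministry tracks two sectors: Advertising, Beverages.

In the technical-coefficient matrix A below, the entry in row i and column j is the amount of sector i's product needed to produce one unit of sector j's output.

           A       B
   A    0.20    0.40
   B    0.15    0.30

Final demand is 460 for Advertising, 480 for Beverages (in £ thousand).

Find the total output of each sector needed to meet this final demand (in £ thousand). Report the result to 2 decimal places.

I − A =
  [   0.80    -0.40]
  [  -0.15     0.70]
det(I−A) = (0.80)(0.70) − (-0.40)(-0.15) = 0.5000
adj(I−A) = [[0.70, 0.40], [0.15, 0.80]]
(I − A)⁻¹ = adj(I−A) / det(I−A) ≈
  [   1.4000     0.8000]
  [   0.3000     1.6000]
x = (I − A)⁻¹ d = adj(I−A)·d / det(I−A), with det(I−A) = 0.5000:
  x_A = (0.70·460 + 0.40·480) / 0.5000 = 514.00 / 0.5000 = 1028.00
  x_B = (0.15·460 + 0.80·480) / 0.5000 = 453.00 / 0.5000 = 906.00

x_A = 1028.00, x_B = 906.00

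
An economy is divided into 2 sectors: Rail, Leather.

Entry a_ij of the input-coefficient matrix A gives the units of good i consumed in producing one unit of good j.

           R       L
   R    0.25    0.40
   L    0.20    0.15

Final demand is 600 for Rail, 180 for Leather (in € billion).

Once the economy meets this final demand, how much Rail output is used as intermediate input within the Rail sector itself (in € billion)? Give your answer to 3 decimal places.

z_RR = 260.987

I − A =
  [   0.75    -0.40]
  [  -0.20     0.85]
det(I−A) = (0.75)(0.85) − (-0.40)(-0.20) = 0.5575
adj(I−A) = [[0.85, 0.40], [0.20, 0.75]]
(I − A)⁻¹ = adj(I−A) / det(I−A) ≈
  [   1.5247     0.7175]
  [   0.3587     1.3453]
First solve x = (I − A)⁻¹ d = adj(I−A)·d / det(I−A); in particular x_R = (0.85·600 + 0.40·180) / 0.5575 = 582.00 / 0.5575 ≈ 1043.94619.
Intermediate flow from R to R: z_RR = a_RR · x_R = 0.25 × 582.00 / 0.5575 = 145.50 / 0.5575 ≈ 260.987.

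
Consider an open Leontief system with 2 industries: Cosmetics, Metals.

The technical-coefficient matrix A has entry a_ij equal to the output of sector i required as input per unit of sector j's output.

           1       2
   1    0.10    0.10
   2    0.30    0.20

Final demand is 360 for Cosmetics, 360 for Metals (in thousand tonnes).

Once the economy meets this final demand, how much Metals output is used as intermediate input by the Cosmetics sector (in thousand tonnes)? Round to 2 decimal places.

I − A =
  [   0.90    -0.10]
  [  -0.30     0.80]
det(I−A) = (0.90)(0.80) − (-0.10)(-0.30) = 0.6900
adj(I−A) = [[0.80, 0.10], [0.30, 0.90]]
(I − A)⁻¹ = adj(I−A) / det(I−A) ≈
  [   1.1594     0.1449]
  [   0.4348     1.3043]
First solve x = (I − A)⁻¹ d = adj(I−A)·d / det(I−A); in particular x_1 = (0.80·360 + 0.10·360) / 0.6900 = 324.00 / 0.6900 ≈ 469.5652.
Intermediate flow from 2 to 1: z_21 = a_21 · x_1 = 0.30 × 324.00 / 0.6900 = 97.20 / 0.6900 ≈ 140.87.

z_21 = 140.87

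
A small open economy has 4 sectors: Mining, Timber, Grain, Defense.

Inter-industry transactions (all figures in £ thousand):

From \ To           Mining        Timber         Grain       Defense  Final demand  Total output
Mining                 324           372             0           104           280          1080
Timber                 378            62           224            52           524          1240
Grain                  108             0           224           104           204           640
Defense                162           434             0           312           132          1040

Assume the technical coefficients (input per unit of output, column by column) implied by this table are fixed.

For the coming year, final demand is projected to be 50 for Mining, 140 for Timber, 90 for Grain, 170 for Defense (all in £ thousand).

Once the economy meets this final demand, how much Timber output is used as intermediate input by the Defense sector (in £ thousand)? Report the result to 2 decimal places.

Technical coefficients a_ij = z_ij / X_j:
  a_11 = 324/1080 = 0.30, a_21 = 378/1080 = 0.35, a_31 = 108/1080 = 0.10, a_41 = 162/1080 = 0.15
  a_12 = 372/1240 = 0.30, a_22 = 62/1240 = 0.05, a_32 = 0/1240 = 0.00, a_42 = 434/1240 = 0.35
  a_13 = 0/640 = 0.00, a_23 = 224/640 = 0.35, a_33 = 224/640 = 0.35, a_43 = 0/640 = 0.00
  a_14 = 104/1040 = 0.10, a_24 = 52/1040 = 0.05, a_34 = 104/1040 = 0.10, a_44 = 312/1040 = 0.30
I − A =
  [   0.70    -0.30     0.00    -0.10]
  [  -0.35     0.95    -0.35    -0.05]
  [  -0.10     0.00     0.65    -0.10]
  [  -0.15    -0.35     0.00     0.70]
Compute the cofactors C_ij = (−1)^(i+j)·(3×3 minor ij) of I−A; the adjugate is their transpose:
adj(I−A) = Cᵀ =
  [ 0.408625   0.159250   0.085750   0.082000]
  [ 0.193875   0.308750   0.166250   0.073500]
  [ 0.091250   0.053500   0.351000   0.067000]
  [ 0.184500   0.188500   0.101500   0.353500]
det(I−A) = Σ_j (I−A)_1j·C_1j = (0.70)(0.408625) + (-0.30)(0.193875) + (0.00)(0.091250) + (-0.10)(0.184500) = 0.209425
(I − A)⁻¹ = adj(I−A) / det(I−A) ≈
  [   1.9512     0.7604     0.4095     0.3915]
  [   0.9257     1.4743     0.7938     0.3510]
  [   0.4357     0.2555     1.6760     0.3199]
  [   0.8810     0.9001     0.4847     1.6880]
First solve x = (I − A)⁻¹ d = adj(I−A)·d / det(I−A); in particular x_4 = (0.184500·50 + 0.188500·140 + 0.101500·90 + 0.353500·170) / 0.209425 = 104.845 / 0.209425 ≈ 500.6327.
Intermediate flow from 2 to 4: z_24 = a_24 · x_4 = 0.05 × 104.845 / 0.209425 = 5.24225 / 0.209425 ≈ 25.03.

z_24 = 25.03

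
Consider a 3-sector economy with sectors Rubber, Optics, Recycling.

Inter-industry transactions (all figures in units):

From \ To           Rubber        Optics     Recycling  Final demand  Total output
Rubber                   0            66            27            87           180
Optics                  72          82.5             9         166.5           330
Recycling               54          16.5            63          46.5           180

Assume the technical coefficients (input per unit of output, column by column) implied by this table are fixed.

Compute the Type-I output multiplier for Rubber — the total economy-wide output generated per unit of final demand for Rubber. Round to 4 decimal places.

m_1 = 2.5556

Technical coefficients a_ij = z_ij / X_j:
  a_11 = 0/180 = 0.00, a_21 = 72/180 = 0.40, a_31 = 54/180 = 0.30
  a_12 = 66/330 = 0.20, a_22 = 82.5/330 = 0.25, a_32 = 16.5/330 = 0.05
  a_13 = 27/180 = 0.15, a_23 = 9/180 = 0.05, a_33 = 63/180 = 0.35
I − A =
  [   1.00    -0.20    -0.15]
  [  -0.40     0.75    -0.05]
  [  -0.30    -0.05     0.65]
Cofactors of I−A, C_ij = (−1)^(i+j)·(minor ij) (rows/columns in the sector order above):
  C_11 = (0.75)(0.65) − (-0.05)(-0.05) = 0.4850
  C_12 = −[(-0.40)(0.65) − (-0.05)(-0.30)] = 0.2750
  C_13 = (-0.40)(-0.05) − (0.75)(-0.30) = 0.2450
  C_21 = −[(-0.20)(0.65) − (-0.15)(-0.05)] = 0.1375
  C_22 = (1.00)(0.65) − (-0.15)(-0.30) = 0.6050
  C_23 = −[(1.00)(-0.05) − (-0.20)(-0.30)] = 0.1100
  C_31 = (-0.20)(-0.05) − (-0.15)(0.75) = 0.1225
  C_32 = −[(1.00)(-0.05) − (-0.15)(-0.40)] = 0.1100
  C_33 = (1.00)(0.75) − (-0.20)(-0.40) = 0.6700
det(I−A) = Σ_j (I−A)_1j·C_1j = (1.00)(0.4850) + (-0.20)(0.2750) + (-0.15)(0.2450) = 0.39325
adj(I−A) = Cᵀ =
  [ 0.4850   0.1375   0.1225]
  [ 0.2750   0.6050   0.1100]
  [ 0.2450   0.1100   0.6700]
(I − A)⁻¹ = adj(I−A) / det(I−A) ≈
  [   1.23331     0.34965     0.31151]
  [   0.69930     1.53846     0.27972]
  [   0.62301     0.27972     1.70375]
The output multiplier for sector j is the column-j sum of the Leontief inverse (I − A)⁻¹ = adj(I−A) / det(I−A).
Column 1 of adj(I−A): (0.4850, 0.2750, 0.2450); det(I−A) = 0.39325.
m_1 = (0.4850 + 0.2750 + 0.2450) / 0.39325 = 1.005 / 0.39325 ≈ 2.5556.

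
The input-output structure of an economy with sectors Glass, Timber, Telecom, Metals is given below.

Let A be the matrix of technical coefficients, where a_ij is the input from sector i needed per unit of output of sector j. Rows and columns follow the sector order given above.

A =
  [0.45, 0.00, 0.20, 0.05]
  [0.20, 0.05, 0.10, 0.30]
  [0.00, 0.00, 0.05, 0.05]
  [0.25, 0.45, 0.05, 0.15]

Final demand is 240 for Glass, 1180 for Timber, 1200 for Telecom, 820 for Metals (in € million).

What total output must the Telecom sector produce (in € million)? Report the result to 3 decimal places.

I − A =
  [   0.55     0.00    -0.20    -0.05]
  [  -0.20     0.95    -0.10    -0.30]
  [   0.00     0.00     0.95    -0.05]
  [  -0.25    -0.45    -0.05     0.85]
Compute the cofactors C_ij = (−1)^(i+j)·(3×3 minor ij) of I−A; the adjugate is their transpose:
adj(I−A) = Cᵀ =
  [ 0.634250   0.025875   0.139125   0.054625]
  [ 0.233500   0.428375   0.103250   0.171000]
  [ 0.016375   0.012375   0.353500   0.026125]
  [ 0.311125   0.235125   0.116375   0.496375]
det(I−A) = Σ_j (I−A)_1j·C_1j = (0.55)(0.634250) + (0.00)(0.233500) + (-0.20)(0.016375) + (-0.05)(0.311125) = 0.33000625
(I − A)⁻¹ = adj(I−A) / det(I−A) ≈
  [   1.9219     0.0784     0.4216     0.1655]
  [   0.7076     1.2981     0.3129     0.5182]
  [   0.0496     0.0375     1.0712     0.0792]
  [   0.9428     0.7125     0.3526     1.5041]
x = (I − A)⁻¹ d = adj(I−A)·d / det(I−A), with det(I−A) = 0.33000625:
  x_1 = (0.634250·240 + 0.025875·1180 + 0.139125·1200 + 0.054625·820) / 0.33000625 = 394.495 / 0.33000625 ≈ 1195.417
  x_2 = (0.233500·240 + 0.428375·1180 + 0.103250·1200 + 0.171000·820) / 0.33000625 = 825.6425 / 0.33000625 ≈ 2501.900
  x_3 = (0.016375·240 + 0.012375·1180 + 0.353500·1200 + 0.026125·820) / 0.33000625 = 464.155 / 0.33000625 ≈ 1406.504
  x_4 = (0.311125·240 + 0.235125·1180 + 0.116375·1200 + 0.496375·820) / 0.33000625 = 898.795 / 0.33000625 ≈ 2723.570

x_3 = 1406.504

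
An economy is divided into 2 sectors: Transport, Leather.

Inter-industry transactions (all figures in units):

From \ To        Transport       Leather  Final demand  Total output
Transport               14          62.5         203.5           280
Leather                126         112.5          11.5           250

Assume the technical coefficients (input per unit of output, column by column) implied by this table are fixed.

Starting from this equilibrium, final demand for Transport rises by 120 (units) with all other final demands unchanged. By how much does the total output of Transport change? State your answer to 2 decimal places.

Technical coefficients a_ij = z_ij / X_j:
  a_TT = 14/280 = 0.05, a_LT = 126/280 = 0.45
  a_TL = 62.5/250 = 0.25, a_LL = 112.5/250 = 0.45
I − A =
  [   0.95    -0.25]
  [  -0.45     0.55]
det(I−A) = (0.95)(0.55) − (-0.25)(-0.45) = 0.4100
adj(I−A) = [[0.55, 0.25], [0.45, 0.95]]
(I − A)⁻¹ = adj(I−A) / det(I−A) ≈
  [   1.3415     0.6098]
  [   1.0976     2.3171]
Δx = (I − A)⁻¹ Δd with Δd having +120 in the Transport component and 0 elsewhere.
So Δx_T = L_TT · (+120), where L_TT = adj(I−A)_TT / det(I−A) = 0.55 / 0.4100.
Δx_T = 0.55 × (+120) / 0.4100 = 66.00 / 0.4100 ≈ 160.98.

Δx_T = 160.98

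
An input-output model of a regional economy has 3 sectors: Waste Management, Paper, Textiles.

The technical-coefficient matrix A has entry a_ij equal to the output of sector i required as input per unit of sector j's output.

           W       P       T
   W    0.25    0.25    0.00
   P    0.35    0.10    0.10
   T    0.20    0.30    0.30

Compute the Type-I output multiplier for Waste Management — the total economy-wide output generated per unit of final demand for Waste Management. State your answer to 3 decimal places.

I − A =
  [   0.75    -0.25     0.00]
  [  -0.35     0.90    -0.10]
  [  -0.20    -0.30     0.70]
Cofactors of I−A, C_ij = (−1)^(i+j)·(minor ij) (rows/columns in the sector order above):
  C_11 = (0.90)(0.70) − (-0.10)(-0.30) = 0.6000
  C_12 = −[(-0.35)(0.70) − (-0.10)(-0.20)] = 0.2650
  C_13 = (-0.35)(-0.30) − (0.90)(-0.20) = 0.2850
  C_21 = −[(-0.25)(0.70) − (0.00)(-0.30)] = 0.1750
  C_22 = (0.75)(0.70) − (0.00)(-0.20) = 0.5250
  C_23 = −[(0.75)(-0.30) − (-0.25)(-0.20)] = 0.2750
  C_31 = (-0.25)(-0.10) − (0.00)(0.90) = 0.0250
  C_32 = −[(0.75)(-0.10) − (0.00)(-0.35)] = 0.0750
  C_33 = (0.75)(0.90) − (-0.25)(-0.35) = 0.5875
det(I−A) = Σ_j (I−A)_1j·C_1j = (0.75)(0.6000) + (-0.25)(0.2650) + (0.00)(0.2850) = 0.38375
adj(I−A) = Cᵀ =
  [ 0.6000   0.1750   0.0250]
  [ 0.2650   0.5250   0.0750]
  [ 0.2850   0.2750   0.5875]
(I − A)⁻¹ = adj(I−A) / det(I−A) ≈
  [   1.5635     0.4560     0.0651]
  [   0.6906     1.3681     0.1954]
  [   0.7427     0.7166     1.5309]
The output multiplier for sector j is the column-j sum of the Leontief inverse (I − A)⁻¹ = adj(I−A) / det(I−A).
Column W of adj(I−A): (0.6000, 0.2650, 0.2850); det(I−A) = 0.38375.
m_W = (0.6000 + 0.2650 + 0.2850) / 0.38375 = 1.15 / 0.38375 ≈ 2.997.

m_W = 2.997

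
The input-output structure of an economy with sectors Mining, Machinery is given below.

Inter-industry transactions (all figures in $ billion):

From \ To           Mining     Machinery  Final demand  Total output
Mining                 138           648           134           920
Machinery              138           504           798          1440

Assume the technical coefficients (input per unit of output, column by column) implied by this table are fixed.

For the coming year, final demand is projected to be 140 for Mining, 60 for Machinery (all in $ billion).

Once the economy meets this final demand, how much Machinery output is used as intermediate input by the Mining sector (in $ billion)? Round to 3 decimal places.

Technical coefficients a_ij = z_ij / X_j:
  a_11 = 138/920 = 0.15, a_21 = 138/920 = 0.15
  a_12 = 648/1440 = 0.45, a_22 = 504/1440 = 0.35
I − A =
  [   0.85    -0.45]
  [  -0.15     0.65]
det(I−A) = (0.85)(0.65) − (-0.45)(-0.15) = 0.4850
adj(I−A) = [[0.65, 0.45], [0.15, 0.85]]
(I − A)⁻¹ = adj(I−A) / det(I−A) ≈
  [   1.3402     0.9278]
  [   0.3093     1.7526]
First solve x = (I − A)⁻¹ d = adj(I−A)·d / det(I−A); in particular x_1 = (0.65·140 + 0.45·60) / 0.4850 = 118.00 / 0.4850 ≈ 243.29897.
Intermediate flow from 2 to 1: z_21 = a_21 · x_1 = 0.15 × 118.00 / 0.4850 = 17.70 / 0.4850 ≈ 36.495.

z_21 = 36.495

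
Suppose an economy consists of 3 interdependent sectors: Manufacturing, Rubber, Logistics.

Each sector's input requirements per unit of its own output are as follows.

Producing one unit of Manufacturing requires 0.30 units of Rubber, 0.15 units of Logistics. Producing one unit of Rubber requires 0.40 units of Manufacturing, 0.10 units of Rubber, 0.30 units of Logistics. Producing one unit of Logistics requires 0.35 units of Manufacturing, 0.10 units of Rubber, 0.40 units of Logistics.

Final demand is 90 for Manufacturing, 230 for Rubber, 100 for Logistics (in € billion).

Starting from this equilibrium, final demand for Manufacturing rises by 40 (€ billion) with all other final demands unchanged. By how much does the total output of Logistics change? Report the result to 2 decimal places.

Δx_L = 25.48

I − A =
  [   1.00    -0.40    -0.35]
  [  -0.30     0.90    -0.10]
  [  -0.15    -0.30     0.60]
Cofactors of I−A, C_ij = (−1)^(i+j)·(minor ij) (rows/columns in the sector order above):
  C_11 = (0.90)(0.60) − (-0.10)(-0.30) = 0.5100
  C_12 = −[(-0.30)(0.60) − (-0.10)(-0.15)] = 0.1950
  C_13 = (-0.30)(-0.30) − (0.90)(-0.15) = 0.2250
  C_21 = −[(-0.40)(0.60) − (-0.35)(-0.30)] = 0.3450
  C_22 = (1.00)(0.60) − (-0.35)(-0.15) = 0.5475
  C_23 = −[(1.00)(-0.30) − (-0.40)(-0.15)] = 0.3600
  C_31 = (-0.40)(-0.10) − (-0.35)(0.90) = 0.3550
  C_32 = −[(1.00)(-0.10) − (-0.35)(-0.30)] = 0.2050
  C_33 = (1.00)(0.90) − (-0.40)(-0.30) = 0.7800
det(I−A) = Σ_j (I−A)_1j·C_1j = (1.00)(0.5100) + (-0.40)(0.1950) + (-0.35)(0.2250) = 0.35325
adj(I−A) = Cᵀ =
  [ 0.5100   0.3450   0.3550]
  [ 0.1950   0.5475   0.2050]
  [ 0.2250   0.3600   0.7800]
(I − A)⁻¹ = adj(I−A) / det(I−A) ≈
  [   1.4437     0.9766     1.0050]
  [   0.5520     1.5499     0.5803]
  [   0.6369     1.0191     2.2081]
Δx = (I − A)⁻¹ Δd with Δd having +40 in the Manufacturing component and 0 elsewhere.
So Δx_L = L_LM · (+40), where L_LM = adj(I−A)_LM / det(I−A) = 0.2250 / 0.35325.
Δx_L = 0.2250 × (+40) / 0.35325 = 9.00 / 0.35325 ≈ 25.48.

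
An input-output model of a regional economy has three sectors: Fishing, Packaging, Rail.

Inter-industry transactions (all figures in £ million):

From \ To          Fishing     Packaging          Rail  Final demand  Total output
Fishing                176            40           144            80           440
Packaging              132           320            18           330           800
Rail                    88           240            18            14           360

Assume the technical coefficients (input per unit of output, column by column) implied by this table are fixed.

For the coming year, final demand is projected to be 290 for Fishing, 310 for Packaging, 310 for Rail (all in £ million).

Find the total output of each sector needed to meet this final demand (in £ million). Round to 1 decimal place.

Technical coefficients a_ij = z_ij / X_j:
  a_FF = 176/440 = 0.40, a_PF = 132/440 = 0.30, a_RF = 88/440 = 0.20
  a_FP = 40/800 = 0.05, a_PP = 320/800 = 0.40, a_RP = 240/800 = 0.30
  a_FR = 144/360 = 0.40, a_PR = 18/360 = 0.05, a_RR = 18/360 = 0.05
I − A =
  [   0.60    -0.05    -0.40]
  [  -0.30     0.60    -0.05]
  [  -0.20    -0.30     0.95]
Cofactors of I−A, C_ij = (−1)^(i+j)·(minor ij) (rows/columns in the sector order above):
  C_11 = (0.60)(0.95) − (-0.05)(-0.30) = 0.5550
  C_12 = −[(-0.30)(0.95) − (-0.05)(-0.20)] = 0.2950
  C_13 = (-0.30)(-0.30) − (0.60)(-0.20) = 0.2100
  C_21 = −[(-0.05)(0.95) − (-0.40)(-0.30)] = 0.1675
  C_22 = (0.60)(0.95) − (-0.40)(-0.20) = 0.4900
  C_23 = −[(0.60)(-0.30) − (-0.05)(-0.20)] = 0.1900
  C_31 = (-0.05)(-0.05) − (-0.40)(0.60) = 0.2425
  C_32 = −[(0.60)(-0.05) − (-0.40)(-0.30)] = 0.1500
  C_33 = (0.60)(0.60) − (-0.05)(-0.30) = 0.3450
det(I−A) = Σ_j (I−A)_1j·C_1j = (0.60)(0.5550) + (-0.05)(0.2950) + (-0.40)(0.2100) = 0.23425
adj(I−A) = Cᵀ =
  [ 0.5550   0.1675   0.2425]
  [ 0.2950   0.4900   0.1500]
  [ 0.2100   0.1900   0.3450]
(I − A)⁻¹ = adj(I−A) / det(I−A) ≈
  [   2.3693     0.7150     1.0352]
  [   1.2593     2.0918     0.6403]
  [   0.8965     0.8111     1.4728]
x = (I − A)⁻¹ d = adj(I−A)·d / det(I−A), with det(I−A) = 0.23425:
  x_F = (0.5550·290 + 0.1675·310 + 0.2425·310) / 0.23425 = 288.05 / 0.23425 ≈ 1229.7
  x_P = (0.2950·290 + 0.4900·310 + 0.1500·310) / 0.23425 = 283.95 / 0.23425 ≈ 1212.2
  x_R = (0.2100·290 + 0.1900·310 + 0.3450·310) / 0.23425 = 226.75 / 0.23425 ≈ 968.0

x_F = 1229.7, x_P = 1212.2, x_R = 968.0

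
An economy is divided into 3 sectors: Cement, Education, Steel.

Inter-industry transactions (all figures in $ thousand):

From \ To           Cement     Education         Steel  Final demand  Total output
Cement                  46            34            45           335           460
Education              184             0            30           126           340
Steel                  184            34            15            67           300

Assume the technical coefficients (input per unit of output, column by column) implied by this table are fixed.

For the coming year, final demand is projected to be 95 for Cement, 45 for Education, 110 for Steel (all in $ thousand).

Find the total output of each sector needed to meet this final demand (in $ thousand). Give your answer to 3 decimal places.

Technical coefficients a_ij = z_ij / X_j:
  a_CC = 46/460 = 0.10, a_EC = 184/460 = 0.40, a_SC = 184/460 = 0.40
  a_CE = 34/340 = 0.10, a_EE = 0/340 = 0.00, a_SE = 34/340 = 0.10
  a_CS = 45/300 = 0.15, a_ES = 30/300 = 0.10, a_SS = 15/300 = 0.05
I − A =
  [   0.90    -0.10    -0.15]
  [  -0.40     1.00    -0.10]
  [  -0.40    -0.10     0.95]
Cofactors of I−A, C_ij = (−1)^(i+j)·(minor ij) (rows/columns in the sector order above):
  C_11 = (1.00)(0.95) − (-0.10)(-0.10) = 0.9400
  C_12 = −[(-0.40)(0.95) − (-0.10)(-0.40)] = 0.4200
  C_13 = (-0.40)(-0.10) − (1.00)(-0.40) = 0.4400
  C_21 = −[(-0.10)(0.95) − (-0.15)(-0.10)] = 0.1100
  C_22 = (0.90)(0.95) − (-0.15)(-0.40) = 0.7950
  C_23 = −[(0.90)(-0.10) − (-0.10)(-0.40)] = 0.1300
  C_31 = (-0.10)(-0.10) − (-0.15)(1.00) = 0.1600
  C_32 = −[(0.90)(-0.10) − (-0.15)(-0.40)] = 0.1500
  C_33 = (0.90)(1.00) − (-0.10)(-0.40) = 0.8600
det(I−A) = Σ_j (I−A)_1j·C_1j = (0.90)(0.9400) + (-0.10)(0.4200) + (-0.15)(0.4400) = 0.7380
adj(I−A) = Cᵀ =
  [ 0.9400   0.1100   0.1600]
  [ 0.4200   0.7950   0.1500]
  [ 0.4400   0.1300   0.8600]
(I − A)⁻¹ = adj(I−A) / det(I−A) ≈
  [   1.2737     0.1491     0.2168]
  [   0.5691     1.0772     0.2033]
  [   0.5962     0.1762     1.1653]
x = (I − A)⁻¹ d = adj(I−A)·d / det(I−A), with det(I−A) = 0.7380:
  x_C = (0.9400·95 + 0.1100·45 + 0.1600·110) / 0.7380 = 111.85 / 0.7380 ≈ 151.558
  x_E = (0.4200·95 + 0.7950·45 + 0.1500·110) / 0.7380 = 92.175 / 0.7380 ≈ 124.898
  x_S = (0.4400·95 + 0.1300·45 + 0.8600·110) / 0.7380 = 142.25 / 0.7380 ≈ 192.751

x_C = 151.558, x_E = 124.898, x_S = 192.751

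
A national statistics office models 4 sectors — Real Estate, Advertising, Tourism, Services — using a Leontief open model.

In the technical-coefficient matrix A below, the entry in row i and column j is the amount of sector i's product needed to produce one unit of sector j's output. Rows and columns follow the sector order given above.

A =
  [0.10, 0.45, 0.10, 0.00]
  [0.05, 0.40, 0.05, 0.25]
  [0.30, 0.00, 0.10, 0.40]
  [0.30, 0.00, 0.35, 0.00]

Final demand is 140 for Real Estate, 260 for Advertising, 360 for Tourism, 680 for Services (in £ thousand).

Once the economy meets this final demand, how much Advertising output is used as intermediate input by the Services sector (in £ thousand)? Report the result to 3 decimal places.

I − A =
  [   0.90    -0.45    -0.10     0.00]
  [  -0.05     0.60    -0.05    -0.25]
  [  -0.30     0.00     0.90    -0.40]
  [  -0.30     0.00    -0.35     1.00]
Compute the cofactors C_ij = (−1)^(i+j)·(3×3 minor ij) of I−A; the adjugate is their transpose:
adj(I−A) = Cᵀ =
  [ 0.456000   0.342000   0.121875   0.134250]
  [ 0.152750   0.642000   0.136250   0.215000]
  [ 0.252000   0.189000   0.483750   0.240750]
  [ 0.225000   0.168750   0.205875   0.441000]
det(I−A) = Σ_j (I−A)_1j·C_1j = (0.90)(0.456000) + (-0.45)(0.152750) + (-0.10)(0.252000) + (0.00)(0.225000) = 0.3164625
(I − A)⁻¹ = adj(I−A) / det(I−A) ≈
  [   1.4409     1.0807     0.3851     0.4242]
  [   0.4827     2.0287     0.4305     0.6794]
  [   0.7963     0.5972     1.5286     0.7608]
  [   0.7110     0.5332     0.6506     1.3935]
First solve x = (I − A)⁻¹ d = adj(I−A)·d / det(I−A); in particular x_4 = (0.225000·140 + 0.168750·260 + 0.205875·360 + 0.441000·680) / 0.3164625 = 449.37 / 0.3164625 ≈ 1419.97867.
Intermediate flow from 2 to 4: z_24 = a_24 · x_4 = 0.25 × 449.37 / 0.3164625 = 112.3425 / 0.3164625 ≈ 354.995.

z_24 = 354.995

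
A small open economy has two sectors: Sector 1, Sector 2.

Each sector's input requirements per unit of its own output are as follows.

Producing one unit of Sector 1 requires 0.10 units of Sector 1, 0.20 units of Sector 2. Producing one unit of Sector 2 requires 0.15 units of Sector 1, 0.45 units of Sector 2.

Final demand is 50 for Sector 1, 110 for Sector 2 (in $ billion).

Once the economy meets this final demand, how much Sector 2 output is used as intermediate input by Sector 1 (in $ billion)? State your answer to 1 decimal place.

z_21 = 18.9

I − A =
  [   0.90    -0.15]
  [  -0.20     0.55]
det(I−A) = (0.90)(0.55) − (-0.15)(-0.20) = 0.4650
adj(I−A) = [[0.55, 0.15], [0.20, 0.90]]
(I − A)⁻¹ = adj(I−A) / det(I−A) ≈
  [   1.1828     0.3226]
  [   0.4301     1.9355]
First solve x = (I − A)⁻¹ d = adj(I−A)·d / det(I−A); in particular x_1 = (0.55·50 + 0.15·110) / 0.4650 = 44.00 / 0.4650 ≈ 94.624.
Intermediate flow from 2 to 1: z_21 = a_21 · x_1 = 0.20 × 44.00 / 0.4650 = 8.80 / 0.4650 ≈ 18.9.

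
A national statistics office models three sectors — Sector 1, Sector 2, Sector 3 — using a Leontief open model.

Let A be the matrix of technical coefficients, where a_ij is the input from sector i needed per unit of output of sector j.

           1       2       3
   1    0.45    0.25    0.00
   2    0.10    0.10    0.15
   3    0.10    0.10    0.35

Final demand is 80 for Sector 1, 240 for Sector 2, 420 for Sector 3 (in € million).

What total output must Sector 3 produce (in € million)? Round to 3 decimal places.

I − A =
  [   0.55    -0.25     0.00]
  [  -0.10     0.90    -0.15]
  [  -0.10    -0.10     0.65]
Cofactors of I−A, C_ij = (−1)^(i+j)·(minor ij) (rows/columns in the sector order above):
  C_11 = (0.90)(0.65) − (-0.15)(-0.10) = 0.5700
  C_12 = −[(-0.10)(0.65) − (-0.15)(-0.10)] = 0.0800
  C_13 = (-0.10)(-0.10) − (0.90)(-0.10) = 0.1000
  C_21 = −[(-0.25)(0.65) − (0.00)(-0.10)] = 0.1625
  C_22 = (0.55)(0.65) − (0.00)(-0.10) = 0.3575
  C_23 = −[(0.55)(-0.10) − (-0.25)(-0.10)] = 0.0800
  C_31 = (-0.25)(-0.15) − (0.00)(0.90) = 0.0375
  C_32 = −[(0.55)(-0.15) − (0.00)(-0.10)] = 0.0825
  C_33 = (0.55)(0.90) − (-0.25)(-0.10) = 0.4700
det(I−A) = Σ_j (I−A)_1j·C_1j = (0.55)(0.5700) + (-0.25)(0.0800) + (0.00)(0.1000) = 0.2935
adj(I−A) = Cᵀ =
  [ 0.5700   0.1625   0.0375]
  [ 0.0800   0.3575   0.0825]
  [ 0.1000   0.0800   0.4700]
(I − A)⁻¹ = adj(I−A) / det(I−A) ≈
  [   1.9421     0.5537     0.1278]
  [   0.2726     1.2181     0.2811]
  [   0.3407     0.2726     1.6014]
x = (I − A)⁻¹ d = adj(I−A)·d / det(I−A), with det(I−A) = 0.2935:
  x_1 = (0.5700·80 + 0.1625·240 + 0.0375·420) / 0.2935 = 100.35 / 0.2935 ≈ 341.908
  x_2 = (0.0800·80 + 0.3575·240 + 0.0825·420) / 0.2935 = 126.85 / 0.2935 ≈ 432.198
  x_3 = (0.1000·80 + 0.0800·240 + 0.4700·420) / 0.2935 = 224.60 / 0.2935 ≈ 765.247

x_3 = 765.247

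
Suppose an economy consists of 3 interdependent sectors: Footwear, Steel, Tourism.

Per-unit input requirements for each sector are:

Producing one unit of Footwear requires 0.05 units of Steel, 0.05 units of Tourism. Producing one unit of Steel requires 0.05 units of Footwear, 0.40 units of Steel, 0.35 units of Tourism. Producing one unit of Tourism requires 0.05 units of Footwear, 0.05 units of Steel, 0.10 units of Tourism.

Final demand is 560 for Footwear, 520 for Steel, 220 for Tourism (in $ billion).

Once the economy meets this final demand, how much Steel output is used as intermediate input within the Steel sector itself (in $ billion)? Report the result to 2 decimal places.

I − A =
  [   1.00    -0.05    -0.05]
  [  -0.05     0.60    -0.05]
  [  -0.05    -0.35     0.90]
Cofactors of I−A, C_ij = (−1)^(i+j)·(minor ij) (rows/columns in the sector order above):
  C_11 = (0.60)(0.90) − (-0.05)(-0.35) = 0.5225
  C_12 = −[(-0.05)(0.90) − (-0.05)(-0.05)] = 0.0475
  C_13 = (-0.05)(-0.35) − (0.60)(-0.05) = 0.0475
  C_21 = −[(-0.05)(0.90) − (-0.05)(-0.35)] = 0.0625
  C_22 = (1.00)(0.90) − (-0.05)(-0.05) = 0.8975
  C_23 = −[(1.00)(-0.35) − (-0.05)(-0.05)] = 0.3525
  C_31 = (-0.05)(-0.05) − (-0.05)(0.60) = 0.0325
  C_32 = −[(1.00)(-0.05) − (-0.05)(-0.05)] = 0.0525
  C_33 = (1.00)(0.60) − (-0.05)(-0.05) = 0.5975
det(I−A) = Σ_j (I−A)_1j·C_1j = (1.00)(0.5225) + (-0.05)(0.0475) + (-0.05)(0.0475) = 0.51775
adj(I−A) = Cᵀ =
  [ 0.5225   0.0625   0.0325]
  [ 0.0475   0.8975   0.0525]
  [ 0.0475   0.3525   0.5975]
(I − A)⁻¹ = adj(I−A) / det(I−A) ≈
  [   1.0092     0.1207     0.0628]
  [   0.0917     1.7335     0.1014]
  [   0.0917     0.6808     1.1540]
First solve x = (I − A)⁻¹ d = adj(I−A)·d / det(I−A); in particular x_S = (0.0475·560 + 0.8975·520 + 0.0525·220) / 0.51775 = 504.85 / 0.51775 ≈ 975.0845.
Intermediate flow from S to S: z_SS = a_SS · x_S = 0.40 × 504.85 / 0.51775 = 201.94 / 0.51775 ≈ 390.03.

z_SS = 390.03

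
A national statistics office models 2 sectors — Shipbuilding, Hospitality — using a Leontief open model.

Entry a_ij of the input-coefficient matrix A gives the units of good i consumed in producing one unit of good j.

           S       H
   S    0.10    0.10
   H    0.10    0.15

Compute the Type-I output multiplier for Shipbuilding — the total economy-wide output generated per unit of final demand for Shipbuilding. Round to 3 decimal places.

I − A =
  [   0.90    -0.10]
  [  -0.10     0.85]
det(I−A) = (0.90)(0.85) − (-0.10)(-0.10) = 0.7550
adj(I−A) = [[0.85, 0.10], [0.10, 0.90]]
(I − A)⁻¹ = adj(I−A) / det(I−A) ≈
  [   1.1258     0.1325]
  [   0.1325     1.1921]
The output multiplier for sector j is the column-j sum of the Leontief inverse (I − A)⁻¹ = adj(I−A) / det(I−A).
Column S of adj(I−A): (0.85, 0.10); det(I−A) = 0.7550.
m_S = (0.85 + 0.10) / 0.7550 = 0.95 / 0.7550 ≈ 1.258.

m_S = 1.258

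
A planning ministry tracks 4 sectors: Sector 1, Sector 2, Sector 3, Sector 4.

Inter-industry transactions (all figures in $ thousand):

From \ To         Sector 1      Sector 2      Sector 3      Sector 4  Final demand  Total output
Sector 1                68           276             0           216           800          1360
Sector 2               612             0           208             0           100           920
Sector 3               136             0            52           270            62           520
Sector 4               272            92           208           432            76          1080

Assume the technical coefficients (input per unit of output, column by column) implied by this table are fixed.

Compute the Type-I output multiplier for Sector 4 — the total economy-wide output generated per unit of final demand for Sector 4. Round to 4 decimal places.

Technical coefficients a_ij = z_ij / X_j:
  a_11 = 68/1360 = 0.05, a_21 = 612/1360 = 0.45, a_31 = 136/1360 = 0.10, a_41 = 272/1360 = 0.20
  a_12 = 276/920 = 0.30, a_22 = 0/920 = 0.00, a_32 = 0/920 = 0.00, a_42 = 92/920 = 0.10
  a_13 = 0/520 = 0.00, a_23 = 208/520 = 0.40, a_33 = 52/520 = 0.10, a_43 = 208/520 = 0.40
  a_14 = 216/1080 = 0.20, a_24 = 0/1080 = 0.00, a_34 = 270/1080 = 0.25, a_44 = 432/1080 = 0.40
I − A =
  [   0.95    -0.30     0.00    -0.20]
  [  -0.45     1.00    -0.40     0.00]
  [  -0.10     0.00     0.90    -0.25]
  [  -0.20    -0.10    -0.40     0.60]
Compute the cofactors C_ij = (−1)^(i+j)·(3×3 minor ij) of I−A; the adjugate is their transpose:
adj(I−A) = Cᵀ =
  [ 0.43000   0.15000   0.16000   0.21000]
  [ 0.24200   0.37400   0.24800   0.18400]
  [ 0.12125   0.05875   0.44000   0.22375]
  [ 0.26450   0.15150   0.38800   0.72150]
det(I−A) = Σ_j (I−A)_1j·C_1j = (0.95)(0.43000) + (-0.30)(0.24200) + (0.00)(0.12125) + (-0.20)(0.26450) = 0.2830
(I − A)⁻¹ = adj(I−A) / det(I−A) ≈
  [   1.51943     0.53004     0.56537     0.74205]
  [   0.85512     1.32155     0.87633     0.65018]
  [   0.42845     0.20760     1.55477     0.79064]
  [   0.93463     0.53534     1.37102     2.54947]
The output multiplier for sector j is the column-j sum of the Leontief inverse (I − A)⁻¹ = adj(I−A) / det(I−A).
Column 4 of adj(I−A): (0.21000, 0.18400, 0.22375, 0.72150); det(I−A) = 0.2830.
m_4 = (0.21000 + 0.18400 + 0.22375 + 0.72150) / 0.2830 = 1.33925 / 0.2830 ≈ 4.7323.

m_4 = 4.7323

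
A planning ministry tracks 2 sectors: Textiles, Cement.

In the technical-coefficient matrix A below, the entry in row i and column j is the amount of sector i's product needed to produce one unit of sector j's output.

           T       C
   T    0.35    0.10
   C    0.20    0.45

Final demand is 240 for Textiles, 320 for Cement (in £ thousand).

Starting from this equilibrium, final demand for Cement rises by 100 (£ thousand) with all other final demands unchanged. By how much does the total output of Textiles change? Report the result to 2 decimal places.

Δx_T = 29.63

I − A =
  [   0.65    -0.10]
  [  -0.20     0.55]
det(I−A) = (0.65)(0.55) − (-0.10)(-0.20) = 0.3375
adj(I−A) = [[0.55, 0.10], [0.20, 0.65]]
(I − A)⁻¹ = adj(I−A) / det(I−A) ≈
  [   1.6296     0.2963]
  [   0.5926     1.9259]
Δx = (I − A)⁻¹ Δd with Δd having +100 in the Cement component and 0 elsewhere.
So Δx_T = L_TC · (+100), where L_TC = adj(I−A)_TC / det(I−A) = 0.10 / 0.3375.
Δx_T = 0.10 × (+100) / 0.3375 = 10.00 / 0.3375 ≈ 29.63.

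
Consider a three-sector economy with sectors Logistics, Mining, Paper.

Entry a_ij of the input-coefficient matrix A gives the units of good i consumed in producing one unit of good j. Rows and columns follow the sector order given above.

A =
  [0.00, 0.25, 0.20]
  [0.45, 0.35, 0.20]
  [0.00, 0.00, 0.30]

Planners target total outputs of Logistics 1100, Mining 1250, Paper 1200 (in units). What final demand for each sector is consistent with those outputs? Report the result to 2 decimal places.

I − A =
  [   1.00    -0.25    -0.20]
  [  -0.45     0.65    -0.20]
  [   0.00     0.00     0.70]
d = (I − A) x:
  d_L = (+1.00)·1100 + (-0.25)·1250 + (-0.20)·1200 = 547.50
  d_M = (-0.45)·1100 + (+0.65)·1250 + (-0.20)·1200 = 77.50
  d_P = (+0.00)·1100 + (+0.00)·1250 + (+0.70)·1200 = 840.00

d_L = 547.50, d_M = 77.50, d_P = 840.00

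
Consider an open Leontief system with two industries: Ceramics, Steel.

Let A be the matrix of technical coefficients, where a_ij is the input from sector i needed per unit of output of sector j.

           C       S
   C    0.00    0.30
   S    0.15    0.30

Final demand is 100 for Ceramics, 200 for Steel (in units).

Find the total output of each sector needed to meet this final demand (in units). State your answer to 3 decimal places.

I − A =
  [   1.00    -0.30]
  [  -0.15     0.70]
det(I−A) = (1.00)(0.70) − (-0.30)(-0.15) = 0.6550
adj(I−A) = [[0.70, 0.30], [0.15, 1.00]]
(I − A)⁻¹ = adj(I−A) / det(I−A) ≈
  [   1.0687     0.4580]
  [   0.2290     1.5267]
x = (I − A)⁻¹ d = adj(I−A)·d / det(I−A), with det(I−A) = 0.6550:
  x_C = (0.70·100 + 0.30·200) / 0.6550 = 130.00 / 0.6550 ≈ 198.473
  x_S = (0.15·100 + 1.00·200) / 0.6550 = 215.00 / 0.6550 ≈ 328.244

x_C = 198.473, x_S = 328.244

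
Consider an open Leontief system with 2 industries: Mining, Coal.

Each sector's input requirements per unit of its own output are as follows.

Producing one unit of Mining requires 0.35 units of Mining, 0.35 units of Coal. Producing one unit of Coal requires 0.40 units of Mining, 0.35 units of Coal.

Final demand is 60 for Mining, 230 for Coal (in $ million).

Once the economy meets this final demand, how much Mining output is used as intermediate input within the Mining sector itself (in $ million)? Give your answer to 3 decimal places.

z_11 = 162.301

I − A =
  [   0.65    -0.40]
  [  -0.35     0.65]
det(I−A) = (0.65)(0.65) − (-0.40)(-0.35) = 0.2825
adj(I−A) = [[0.65, 0.40], [0.35, 0.65]]
(I − A)⁻¹ = adj(I−A) / det(I−A) ≈
  [   2.3009     1.4159]
  [   1.2389     2.3009]
First solve x = (I − A)⁻¹ d = adj(I−A)·d / det(I−A); in particular x_1 = (0.65·60 + 0.40·230) / 0.2825 = 131.00 / 0.2825 ≈ 463.71681.
Intermediate flow from 1 to 1: z_11 = a_11 · x_1 = 0.35 × 131.00 / 0.2825 = 45.85 / 0.2825 ≈ 162.301.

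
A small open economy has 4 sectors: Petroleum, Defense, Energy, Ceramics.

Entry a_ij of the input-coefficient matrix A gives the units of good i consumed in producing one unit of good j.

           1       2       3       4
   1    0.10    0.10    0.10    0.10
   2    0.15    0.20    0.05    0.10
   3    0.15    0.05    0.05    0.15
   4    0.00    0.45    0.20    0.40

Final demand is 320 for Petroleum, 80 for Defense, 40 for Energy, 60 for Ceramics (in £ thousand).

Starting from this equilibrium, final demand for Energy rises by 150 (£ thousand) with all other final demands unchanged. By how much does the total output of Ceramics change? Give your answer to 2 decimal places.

Δx_4 = 79.02

I − A =
  [   0.90    -0.10    -0.10    -0.10]
  [  -0.15     0.80    -0.05    -0.10]
  [  -0.15    -0.05     0.95    -0.15]
  [   0.00    -0.45    -0.20     0.60]
Compute the cofactors C_ij = (−1)^(i+j)·(3×3 minor ij) of I−A; the adjugate is their transpose:
adj(I−A) = Cᵀ =
  [ 0.383375   0.107500   0.066750   0.098500]
  [ 0.088500   0.474000   0.057000   0.108000]
  [ 0.079875   0.103500   0.375750   0.124500]
  [ 0.093000   0.390000   0.168000   0.654000]
det(I−A) = Σ_j (I−A)_1j·C_1j = (0.90)(0.383375) + (-0.10)(0.088500) + (-0.10)(0.079875) + (-0.10)(0.093000) = 0.3189
(I − A)⁻¹ = adj(I−A) / det(I−A) ≈
  [   1.2022     0.3371     0.2093     0.3089]
  [   0.2775     1.4864     0.1787     0.3387]
  [   0.2505     0.3246     1.1783     0.3904]
  [   0.2916     1.2230     0.5268     2.0508]
Δx = (I − A)⁻¹ Δd with Δd having +150 in the Energy component and 0 elsewhere.
So Δx_4 = L_43 · (+150), where L_43 = adj(I−A)_43 / det(I−A) = 0.168000 / 0.3189.
Δx_4 = 0.168000 × (+150) / 0.3189 = 25.20 / 0.3189 ≈ 79.02.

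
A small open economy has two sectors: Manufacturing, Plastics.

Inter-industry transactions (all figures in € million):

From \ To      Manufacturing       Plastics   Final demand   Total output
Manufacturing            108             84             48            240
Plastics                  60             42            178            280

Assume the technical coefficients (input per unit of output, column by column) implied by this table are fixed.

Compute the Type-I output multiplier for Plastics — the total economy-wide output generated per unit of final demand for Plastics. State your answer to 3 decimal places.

m_P = 2.166

Technical coefficients a_ij = z_ij / X_j:
  a_MM = 108/240 = 0.45, a_PM = 60/240 = 0.25
  a_MP = 84/280 = 0.30, a_PP = 42/280 = 0.15
I − A =
  [   0.55    -0.30]
  [  -0.25     0.85]
det(I−A) = (0.55)(0.85) − (-0.30)(-0.25) = 0.3925
adj(I−A) = [[0.85, 0.30], [0.25, 0.55]]
(I − A)⁻¹ = adj(I−A) / det(I−A) ≈
  [   2.1656     0.7643]
  [   0.6369     1.4013]
The output multiplier for sector j is the column-j sum of the Leontief inverse (I − A)⁻¹ = adj(I−A) / det(I−A).
Column P of adj(I−A): (0.30, 0.55); det(I−A) = 0.3925.
m_P = (0.30 + 0.55) / 0.3925 = 0.85 / 0.3925 ≈ 2.166.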